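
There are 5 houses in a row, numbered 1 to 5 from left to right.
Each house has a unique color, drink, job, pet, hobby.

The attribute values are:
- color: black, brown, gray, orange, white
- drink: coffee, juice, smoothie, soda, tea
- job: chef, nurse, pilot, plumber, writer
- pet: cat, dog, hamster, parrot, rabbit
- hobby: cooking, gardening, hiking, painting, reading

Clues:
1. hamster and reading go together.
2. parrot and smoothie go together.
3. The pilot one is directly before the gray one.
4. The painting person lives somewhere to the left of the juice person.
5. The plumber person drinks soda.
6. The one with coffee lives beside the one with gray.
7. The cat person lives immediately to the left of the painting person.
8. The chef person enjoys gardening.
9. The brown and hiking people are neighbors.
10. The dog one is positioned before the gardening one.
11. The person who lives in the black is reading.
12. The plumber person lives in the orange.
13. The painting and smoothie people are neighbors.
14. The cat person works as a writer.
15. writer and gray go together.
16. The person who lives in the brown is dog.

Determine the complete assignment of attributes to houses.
Solution:

House | Color | Drink | Job | Pet | Hobby
-----------------------------------------
  1   | brown | coffee | pilot | dog | cooking
  2   | gray | tea | writer | cat | hiking
  3   | orange | soda | plumber | rabbit | painting
  4   | white | smoothie | chef | parrot | gardening
  5   | black | juice | nurse | hamster | reading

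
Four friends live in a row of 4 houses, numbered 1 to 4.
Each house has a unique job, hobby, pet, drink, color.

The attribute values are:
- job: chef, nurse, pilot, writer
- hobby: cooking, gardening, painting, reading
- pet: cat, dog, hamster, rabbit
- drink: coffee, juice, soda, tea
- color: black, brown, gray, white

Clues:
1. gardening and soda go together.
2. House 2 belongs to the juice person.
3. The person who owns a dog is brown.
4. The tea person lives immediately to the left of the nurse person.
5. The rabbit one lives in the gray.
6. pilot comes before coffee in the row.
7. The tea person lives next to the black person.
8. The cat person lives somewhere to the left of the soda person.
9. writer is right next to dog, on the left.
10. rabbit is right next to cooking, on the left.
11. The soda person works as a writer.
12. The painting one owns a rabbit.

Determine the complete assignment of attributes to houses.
Solution:

House | Job | Hobby | Pet | Drink | Color
-----------------------------------------
  1   | pilot | painting | rabbit | tea | gray
  2   | nurse | cooking | cat | juice | black
  3   | writer | gardening | hamster | soda | white
  4   | chef | reading | dog | coffee | brown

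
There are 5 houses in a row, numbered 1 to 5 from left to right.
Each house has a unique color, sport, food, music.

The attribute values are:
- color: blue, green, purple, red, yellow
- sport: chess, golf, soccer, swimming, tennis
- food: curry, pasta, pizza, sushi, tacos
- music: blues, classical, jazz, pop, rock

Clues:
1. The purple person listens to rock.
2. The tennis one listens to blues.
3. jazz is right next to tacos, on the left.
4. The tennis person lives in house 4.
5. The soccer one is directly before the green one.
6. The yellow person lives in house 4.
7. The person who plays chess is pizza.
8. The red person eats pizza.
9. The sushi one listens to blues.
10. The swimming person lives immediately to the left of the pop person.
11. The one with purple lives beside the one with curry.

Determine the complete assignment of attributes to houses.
Solution:

House | Color | Sport | Food | Music
------------------------------------
  1   | purple | soccer | pasta | rock
  2   | green | swimming | curry | jazz
  3   | blue | golf | tacos | pop
  4   | yellow | tennis | sushi | blues
  5   | red | chess | pizza | classical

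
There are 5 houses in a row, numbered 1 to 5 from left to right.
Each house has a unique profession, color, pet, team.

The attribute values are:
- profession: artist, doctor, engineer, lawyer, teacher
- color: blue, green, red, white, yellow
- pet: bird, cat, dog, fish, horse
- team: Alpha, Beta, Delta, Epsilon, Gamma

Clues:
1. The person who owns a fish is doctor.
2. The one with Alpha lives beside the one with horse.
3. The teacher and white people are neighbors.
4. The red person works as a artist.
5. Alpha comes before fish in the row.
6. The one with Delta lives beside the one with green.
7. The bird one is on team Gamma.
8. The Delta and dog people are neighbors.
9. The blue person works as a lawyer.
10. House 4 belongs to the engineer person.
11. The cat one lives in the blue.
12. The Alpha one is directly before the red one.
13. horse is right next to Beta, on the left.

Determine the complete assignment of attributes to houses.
Solution:

House | Profession | Color | Pet | Team
---------------------------------------
  1   | lawyer | blue | cat | Alpha
  2   | artist | red | horse | Delta
  3   | teacher | green | dog | Beta
  4   | engineer | white | bird | Gamma
  5   | doctor | yellow | fish | Epsilon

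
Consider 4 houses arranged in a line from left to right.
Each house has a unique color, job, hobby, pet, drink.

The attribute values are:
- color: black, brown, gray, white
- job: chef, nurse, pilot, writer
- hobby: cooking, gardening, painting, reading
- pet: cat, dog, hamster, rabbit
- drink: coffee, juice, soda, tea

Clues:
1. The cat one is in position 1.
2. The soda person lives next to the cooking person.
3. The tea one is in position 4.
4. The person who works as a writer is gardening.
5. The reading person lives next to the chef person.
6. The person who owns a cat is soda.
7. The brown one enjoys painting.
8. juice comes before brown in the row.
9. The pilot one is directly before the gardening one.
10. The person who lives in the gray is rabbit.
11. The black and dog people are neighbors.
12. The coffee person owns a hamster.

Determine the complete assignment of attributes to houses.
Solution:

House | Color | Job | Hobby | Pet | Drink
-----------------------------------------
  1   | black | nurse | reading | cat | soda
  2   | white | chef | cooking | dog | juice
  3   | brown | pilot | painting | hamster | coffee
  4   | gray | writer | gardening | rabbit | tea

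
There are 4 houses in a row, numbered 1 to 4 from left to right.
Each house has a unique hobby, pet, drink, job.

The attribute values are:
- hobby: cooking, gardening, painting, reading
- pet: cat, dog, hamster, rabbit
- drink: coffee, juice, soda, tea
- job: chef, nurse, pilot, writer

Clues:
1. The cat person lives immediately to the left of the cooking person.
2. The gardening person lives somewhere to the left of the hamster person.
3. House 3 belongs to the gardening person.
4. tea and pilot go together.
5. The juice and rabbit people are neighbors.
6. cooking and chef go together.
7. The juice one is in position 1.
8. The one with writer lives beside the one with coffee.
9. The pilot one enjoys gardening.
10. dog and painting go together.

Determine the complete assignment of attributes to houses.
Solution:

House | Hobby | Pet | Drink | Job
---------------------------------
  1   | painting | dog | juice | writer
  2   | reading | rabbit | coffee | nurse
  3   | gardening | cat | tea | pilot
  4   | cooking | hamster | soda | chef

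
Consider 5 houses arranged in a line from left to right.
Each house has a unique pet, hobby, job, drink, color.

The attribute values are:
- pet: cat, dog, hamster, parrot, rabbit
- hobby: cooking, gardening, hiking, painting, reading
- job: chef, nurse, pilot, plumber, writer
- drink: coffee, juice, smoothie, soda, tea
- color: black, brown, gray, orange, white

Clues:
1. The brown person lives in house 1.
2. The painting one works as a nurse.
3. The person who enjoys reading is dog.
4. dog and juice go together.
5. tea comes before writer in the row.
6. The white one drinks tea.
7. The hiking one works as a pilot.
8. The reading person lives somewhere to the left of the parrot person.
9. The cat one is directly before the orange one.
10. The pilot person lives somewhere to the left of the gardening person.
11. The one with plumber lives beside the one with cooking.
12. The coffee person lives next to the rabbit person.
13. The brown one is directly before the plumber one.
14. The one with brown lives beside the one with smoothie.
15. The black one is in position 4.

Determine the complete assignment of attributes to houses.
Solution:

House | Pet | Hobby | Job | Drink | Color
-----------------------------------------
  1   | cat | hiking | pilot | coffee | brown
  2   | rabbit | gardening | plumber | smoothie | orange
  3   | hamster | cooking | chef | tea | white
  4   | dog | reading | writer | juice | black
  5   | parrot | painting | nurse | soda | gray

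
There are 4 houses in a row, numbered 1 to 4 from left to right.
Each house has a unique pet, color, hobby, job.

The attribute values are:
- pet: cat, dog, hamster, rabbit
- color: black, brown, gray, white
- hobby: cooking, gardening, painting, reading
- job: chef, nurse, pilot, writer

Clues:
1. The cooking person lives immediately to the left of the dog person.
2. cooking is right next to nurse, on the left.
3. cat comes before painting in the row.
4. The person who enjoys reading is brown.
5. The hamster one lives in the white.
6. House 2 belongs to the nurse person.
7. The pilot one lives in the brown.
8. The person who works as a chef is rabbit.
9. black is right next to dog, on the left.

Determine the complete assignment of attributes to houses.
Solution:

House | Pet | Color | Hobby | Job
---------------------------------
  1   | rabbit | black | cooking | chef
  2   | dog | gray | gardening | nurse
  3   | cat | brown | reading | pilot
  4   | hamster | white | painting | writer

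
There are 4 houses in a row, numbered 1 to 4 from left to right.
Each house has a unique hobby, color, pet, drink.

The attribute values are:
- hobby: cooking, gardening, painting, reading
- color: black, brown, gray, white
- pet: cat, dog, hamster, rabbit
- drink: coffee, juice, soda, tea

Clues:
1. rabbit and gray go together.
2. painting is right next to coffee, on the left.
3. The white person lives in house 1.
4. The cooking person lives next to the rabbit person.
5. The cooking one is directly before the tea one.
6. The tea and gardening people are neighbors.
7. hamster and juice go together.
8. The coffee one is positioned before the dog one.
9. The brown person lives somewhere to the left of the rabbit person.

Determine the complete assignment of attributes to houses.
Solution:

House | Hobby | Color | Pet | Drink
-----------------------------------
  1   | painting | white | hamster | juice
  2   | cooking | brown | cat | coffee
  3   | reading | gray | rabbit | tea
  4   | gardening | black | dog | soda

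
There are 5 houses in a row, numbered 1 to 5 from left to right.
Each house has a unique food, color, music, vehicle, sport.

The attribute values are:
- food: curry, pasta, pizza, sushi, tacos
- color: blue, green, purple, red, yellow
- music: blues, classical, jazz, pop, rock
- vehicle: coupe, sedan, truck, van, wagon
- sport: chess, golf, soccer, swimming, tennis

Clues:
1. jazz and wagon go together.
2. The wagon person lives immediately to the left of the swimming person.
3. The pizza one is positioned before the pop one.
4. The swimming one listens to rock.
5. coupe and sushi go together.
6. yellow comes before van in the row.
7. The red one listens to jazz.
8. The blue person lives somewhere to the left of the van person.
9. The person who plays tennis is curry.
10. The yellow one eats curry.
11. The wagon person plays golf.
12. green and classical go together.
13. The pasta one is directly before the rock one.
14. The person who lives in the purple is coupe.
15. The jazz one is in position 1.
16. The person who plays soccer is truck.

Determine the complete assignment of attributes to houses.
Solution:

House | Food | Color | Music | Vehicle | Sport
----------------------------------------------
  1   | pasta | red | jazz | wagon | golf
  2   | sushi | purple | rock | coupe | swimming
  3   | pizza | blue | blues | truck | soccer
  4   | curry | yellow | pop | sedan | tennis
  5   | tacos | green | classical | van | chess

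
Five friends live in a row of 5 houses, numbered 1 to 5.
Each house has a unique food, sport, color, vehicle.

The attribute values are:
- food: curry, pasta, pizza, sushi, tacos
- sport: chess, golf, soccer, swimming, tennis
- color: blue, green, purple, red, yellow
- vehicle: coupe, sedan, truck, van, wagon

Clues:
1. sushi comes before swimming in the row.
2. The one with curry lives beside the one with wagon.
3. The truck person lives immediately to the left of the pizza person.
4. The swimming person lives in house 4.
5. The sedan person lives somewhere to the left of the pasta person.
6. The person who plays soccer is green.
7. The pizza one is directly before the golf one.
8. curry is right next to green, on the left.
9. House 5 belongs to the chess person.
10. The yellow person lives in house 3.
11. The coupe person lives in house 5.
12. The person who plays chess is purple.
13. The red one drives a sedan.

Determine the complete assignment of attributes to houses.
Solution:

House | Food | Sport | Color | Vehicle
--------------------------------------
  1   | curry | tennis | blue | truck
  2   | pizza | soccer | green | wagon
  3   | sushi | golf | yellow | van
  4   | tacos | swimming | red | sedan
  5   | pasta | chess | purple | coupe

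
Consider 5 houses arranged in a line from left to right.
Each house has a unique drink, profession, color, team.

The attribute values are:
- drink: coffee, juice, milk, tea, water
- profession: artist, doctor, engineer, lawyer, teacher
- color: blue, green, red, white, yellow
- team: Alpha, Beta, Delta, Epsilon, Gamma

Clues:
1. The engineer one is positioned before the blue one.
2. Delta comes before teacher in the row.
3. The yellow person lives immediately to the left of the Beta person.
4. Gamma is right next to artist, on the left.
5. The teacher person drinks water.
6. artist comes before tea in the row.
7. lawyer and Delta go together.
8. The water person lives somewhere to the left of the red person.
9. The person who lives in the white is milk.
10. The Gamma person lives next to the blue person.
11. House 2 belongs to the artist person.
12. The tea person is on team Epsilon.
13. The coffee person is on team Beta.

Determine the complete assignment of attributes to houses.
Solution:

House | Drink | Profession | Color | Team
-----------------------------------------
  1   | juice | engineer | yellow | Gamma
  2   | coffee | artist | blue | Beta
  3   | milk | lawyer | white | Delta
  4   | water | teacher | green | Alpha
  5   | tea | doctor | red | Epsilon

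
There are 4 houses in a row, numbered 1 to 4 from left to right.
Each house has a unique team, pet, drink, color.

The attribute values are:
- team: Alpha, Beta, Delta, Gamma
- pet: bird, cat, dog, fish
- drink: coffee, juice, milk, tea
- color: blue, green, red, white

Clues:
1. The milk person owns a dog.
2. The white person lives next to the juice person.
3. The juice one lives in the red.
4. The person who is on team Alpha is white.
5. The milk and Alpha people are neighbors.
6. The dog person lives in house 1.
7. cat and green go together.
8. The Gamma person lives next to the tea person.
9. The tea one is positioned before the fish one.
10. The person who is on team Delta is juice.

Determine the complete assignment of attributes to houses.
Solution:

House | Team | Pet | Drink | Color
----------------------------------
  1   | Gamma | dog | milk | blue
  2   | Alpha | bird | tea | white
  3   | Delta | fish | juice | red
  4   | Beta | cat | coffee | green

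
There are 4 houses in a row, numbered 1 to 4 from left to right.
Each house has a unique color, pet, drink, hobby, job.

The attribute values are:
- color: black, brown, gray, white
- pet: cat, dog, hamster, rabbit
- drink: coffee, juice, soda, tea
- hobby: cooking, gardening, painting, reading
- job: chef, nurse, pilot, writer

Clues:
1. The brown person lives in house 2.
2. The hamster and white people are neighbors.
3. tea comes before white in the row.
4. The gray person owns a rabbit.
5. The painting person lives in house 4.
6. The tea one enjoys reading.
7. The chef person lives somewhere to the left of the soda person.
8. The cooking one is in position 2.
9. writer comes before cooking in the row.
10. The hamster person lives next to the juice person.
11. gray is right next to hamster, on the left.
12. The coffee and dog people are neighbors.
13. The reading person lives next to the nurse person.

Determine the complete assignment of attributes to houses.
Solution:

House | Color | Pet | Drink | Hobby | Job
-----------------------------------------
  1   | gray | rabbit | tea | reading | writer
  2   | brown | hamster | coffee | cooking | nurse
  3   | white | dog | juice | gardening | chef
  4   | black | cat | soda | painting | pilot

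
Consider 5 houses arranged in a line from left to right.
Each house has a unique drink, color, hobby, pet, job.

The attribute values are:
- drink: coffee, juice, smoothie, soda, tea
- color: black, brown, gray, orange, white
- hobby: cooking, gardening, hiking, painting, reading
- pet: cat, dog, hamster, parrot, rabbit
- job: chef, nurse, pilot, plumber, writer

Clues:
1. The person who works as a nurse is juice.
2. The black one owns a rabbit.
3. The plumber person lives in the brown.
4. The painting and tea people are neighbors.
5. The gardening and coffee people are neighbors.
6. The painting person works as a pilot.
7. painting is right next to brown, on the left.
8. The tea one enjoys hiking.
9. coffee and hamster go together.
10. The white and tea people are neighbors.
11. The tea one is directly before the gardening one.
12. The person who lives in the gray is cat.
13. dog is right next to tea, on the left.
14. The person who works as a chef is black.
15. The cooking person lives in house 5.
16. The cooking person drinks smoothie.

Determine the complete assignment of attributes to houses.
Solution:

House | Drink | Color | Hobby | Pet | Job
-----------------------------------------
  1   | soda | white | painting | dog | pilot
  2   | tea | brown | hiking | parrot | plumber
  3   | juice | gray | gardening | cat | nurse
  4   | coffee | orange | reading | hamster | writer
  5   | smoothie | black | cooking | rabbit | chef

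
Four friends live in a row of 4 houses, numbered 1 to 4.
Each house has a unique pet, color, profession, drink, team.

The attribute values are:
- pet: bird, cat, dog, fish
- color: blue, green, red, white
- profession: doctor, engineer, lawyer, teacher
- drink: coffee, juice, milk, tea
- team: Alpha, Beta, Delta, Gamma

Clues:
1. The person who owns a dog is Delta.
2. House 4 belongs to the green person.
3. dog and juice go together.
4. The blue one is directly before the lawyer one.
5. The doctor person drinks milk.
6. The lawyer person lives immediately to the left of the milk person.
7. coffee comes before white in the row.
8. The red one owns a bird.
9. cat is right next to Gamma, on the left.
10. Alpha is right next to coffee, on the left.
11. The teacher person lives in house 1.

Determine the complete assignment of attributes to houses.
Solution:

House | Pet | Color | Profession | Drink | Team
-----------------------------------------------
  1   | cat | blue | teacher | tea | Alpha
  2   | bird | red | lawyer | coffee | Gamma
  3   | fish | white | doctor | milk | Beta
  4   | dog | green | engineer | juice | Delta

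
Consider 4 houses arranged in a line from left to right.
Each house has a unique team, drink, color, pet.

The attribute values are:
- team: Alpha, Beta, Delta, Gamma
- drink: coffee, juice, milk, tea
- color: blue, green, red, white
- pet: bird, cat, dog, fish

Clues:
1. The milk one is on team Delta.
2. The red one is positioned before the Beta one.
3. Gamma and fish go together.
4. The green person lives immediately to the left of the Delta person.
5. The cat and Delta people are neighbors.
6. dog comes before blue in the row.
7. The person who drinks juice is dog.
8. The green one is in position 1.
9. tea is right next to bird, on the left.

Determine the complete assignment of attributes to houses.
Solution:

House | Team | Drink | Color | Pet
----------------------------------
  1   | Alpha | tea | green | cat
  2   | Delta | milk | red | bird
  3   | Beta | juice | white | dog
  4   | Gamma | coffee | blue | fish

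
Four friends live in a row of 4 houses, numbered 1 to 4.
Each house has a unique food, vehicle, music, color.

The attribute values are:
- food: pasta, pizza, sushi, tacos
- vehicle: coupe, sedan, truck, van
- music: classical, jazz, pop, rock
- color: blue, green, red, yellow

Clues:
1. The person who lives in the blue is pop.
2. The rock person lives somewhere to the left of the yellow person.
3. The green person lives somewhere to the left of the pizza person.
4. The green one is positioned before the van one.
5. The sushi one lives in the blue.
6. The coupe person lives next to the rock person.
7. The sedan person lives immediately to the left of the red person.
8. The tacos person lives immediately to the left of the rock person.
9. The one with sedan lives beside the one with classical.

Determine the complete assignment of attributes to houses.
Solution:

House | Food | Vehicle | Music | Color
--------------------------------------
  1   | sushi | sedan | pop | blue
  2   | tacos | coupe | classical | red
  3   | pasta | truck | rock | green
  4   | pizza | van | jazz | yellow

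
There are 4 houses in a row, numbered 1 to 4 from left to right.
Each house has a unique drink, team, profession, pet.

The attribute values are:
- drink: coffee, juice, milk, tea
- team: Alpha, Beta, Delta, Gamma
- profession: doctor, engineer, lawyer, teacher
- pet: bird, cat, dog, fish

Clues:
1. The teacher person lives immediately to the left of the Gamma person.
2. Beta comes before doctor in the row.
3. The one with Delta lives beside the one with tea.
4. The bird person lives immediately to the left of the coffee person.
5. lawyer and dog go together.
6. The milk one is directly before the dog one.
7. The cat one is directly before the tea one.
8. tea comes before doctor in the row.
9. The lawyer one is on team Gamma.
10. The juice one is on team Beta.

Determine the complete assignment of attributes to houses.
Solution:

House | Drink | Team | Profession | Pet
---------------------------------------
  1   | milk | Delta | teacher | cat
  2   | tea | Gamma | lawyer | dog
  3   | juice | Beta | engineer | bird
  4   | coffee | Alpha | doctor | fish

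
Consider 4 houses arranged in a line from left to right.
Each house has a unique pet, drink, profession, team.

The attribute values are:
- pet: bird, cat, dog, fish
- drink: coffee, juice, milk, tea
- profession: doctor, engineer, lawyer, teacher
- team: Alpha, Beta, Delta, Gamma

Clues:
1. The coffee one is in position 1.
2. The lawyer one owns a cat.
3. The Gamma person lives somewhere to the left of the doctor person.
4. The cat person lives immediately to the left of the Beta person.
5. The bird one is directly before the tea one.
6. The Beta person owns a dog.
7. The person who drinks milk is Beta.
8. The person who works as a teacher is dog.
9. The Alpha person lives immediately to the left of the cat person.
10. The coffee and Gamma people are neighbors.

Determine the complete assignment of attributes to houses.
Solution:

House | Pet | Drink | Profession | Team
---------------------------------------
  1   | bird | coffee | engineer | Alpha
  2   | cat | tea | lawyer | Gamma
  3   | dog | milk | teacher | Beta
  4   | fish | juice | doctor | Delta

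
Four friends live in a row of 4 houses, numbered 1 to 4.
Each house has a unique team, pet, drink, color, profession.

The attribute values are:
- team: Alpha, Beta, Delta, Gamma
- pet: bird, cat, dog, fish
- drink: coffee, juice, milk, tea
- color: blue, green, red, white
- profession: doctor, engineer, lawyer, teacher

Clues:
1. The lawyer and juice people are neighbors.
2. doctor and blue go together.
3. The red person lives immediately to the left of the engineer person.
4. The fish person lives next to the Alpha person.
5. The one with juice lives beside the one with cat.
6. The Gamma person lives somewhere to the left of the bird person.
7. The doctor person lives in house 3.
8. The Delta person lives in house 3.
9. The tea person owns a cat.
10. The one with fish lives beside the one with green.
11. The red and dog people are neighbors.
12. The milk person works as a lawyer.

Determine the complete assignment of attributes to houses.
Solution:

House | Team | Pet | Drink | Color | Profession
-----------------------------------------------
  1   | Gamma | fish | milk | red | lawyer
  2   | Alpha | dog | juice | green | engineer
  3   | Delta | cat | tea | blue | doctor
  4   | Beta | bird | coffee | white | teacher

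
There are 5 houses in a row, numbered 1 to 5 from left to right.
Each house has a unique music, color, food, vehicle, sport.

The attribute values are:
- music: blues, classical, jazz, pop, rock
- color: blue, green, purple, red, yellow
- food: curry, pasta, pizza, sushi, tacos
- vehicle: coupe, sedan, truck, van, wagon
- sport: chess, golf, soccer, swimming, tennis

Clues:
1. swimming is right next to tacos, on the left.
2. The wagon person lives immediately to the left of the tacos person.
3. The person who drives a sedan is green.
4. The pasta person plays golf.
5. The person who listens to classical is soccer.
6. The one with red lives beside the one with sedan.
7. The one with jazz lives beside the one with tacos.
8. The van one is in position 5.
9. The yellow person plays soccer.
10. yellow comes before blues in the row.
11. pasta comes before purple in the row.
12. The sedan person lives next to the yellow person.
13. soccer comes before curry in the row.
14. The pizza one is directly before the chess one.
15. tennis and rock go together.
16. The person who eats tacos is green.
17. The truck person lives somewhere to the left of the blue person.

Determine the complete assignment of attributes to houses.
Solution:

House | Music | Color | Food | Vehicle | Sport
----------------------------------------------
  1   | jazz | red | pizza | wagon | swimming
  2   | pop | green | tacos | sedan | chess
  3   | classical | yellow | sushi | truck | soccer
  4   | blues | blue | pasta | coupe | golf
  5   | rock | purple | curry | van | tennis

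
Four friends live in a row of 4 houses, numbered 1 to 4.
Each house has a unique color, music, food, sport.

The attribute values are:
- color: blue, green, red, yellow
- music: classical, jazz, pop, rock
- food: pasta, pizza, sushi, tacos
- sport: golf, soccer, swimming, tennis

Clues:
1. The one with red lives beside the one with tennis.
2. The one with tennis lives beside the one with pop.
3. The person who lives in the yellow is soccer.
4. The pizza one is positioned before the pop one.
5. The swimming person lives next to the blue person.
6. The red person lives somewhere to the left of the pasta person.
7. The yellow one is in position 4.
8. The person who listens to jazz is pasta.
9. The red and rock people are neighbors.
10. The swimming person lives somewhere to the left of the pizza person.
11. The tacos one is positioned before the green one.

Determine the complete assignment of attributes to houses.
Solution:

House | Color | Music | Food | Sport
------------------------------------
  1   | red | classical | tacos | swimming
  2   | blue | rock | pizza | tennis
  3   | green | pop | sushi | golf
  4   | yellow | jazz | pasta | soccer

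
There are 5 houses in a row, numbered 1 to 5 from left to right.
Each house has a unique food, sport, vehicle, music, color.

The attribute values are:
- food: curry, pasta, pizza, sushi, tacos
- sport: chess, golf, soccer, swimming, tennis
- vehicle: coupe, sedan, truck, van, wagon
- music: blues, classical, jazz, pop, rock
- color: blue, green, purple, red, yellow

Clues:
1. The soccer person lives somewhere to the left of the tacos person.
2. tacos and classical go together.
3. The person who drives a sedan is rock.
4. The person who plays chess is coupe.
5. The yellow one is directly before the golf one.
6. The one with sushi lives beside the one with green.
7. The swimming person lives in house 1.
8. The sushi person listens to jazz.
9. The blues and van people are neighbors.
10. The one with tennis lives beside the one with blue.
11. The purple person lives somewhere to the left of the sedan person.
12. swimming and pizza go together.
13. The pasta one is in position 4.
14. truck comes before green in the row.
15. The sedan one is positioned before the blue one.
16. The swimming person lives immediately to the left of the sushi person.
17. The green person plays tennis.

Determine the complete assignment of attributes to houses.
Solution:

House | Food | Sport | Vehicle | Music | Color
----------------------------------------------
  1   | pizza | swimming | truck | blues | yellow
  2   | sushi | golf | van | jazz | purple
  3   | curry | tennis | sedan | rock | green
  4   | pasta | soccer | wagon | pop | blue
  5   | tacos | chess | coupe | classical | red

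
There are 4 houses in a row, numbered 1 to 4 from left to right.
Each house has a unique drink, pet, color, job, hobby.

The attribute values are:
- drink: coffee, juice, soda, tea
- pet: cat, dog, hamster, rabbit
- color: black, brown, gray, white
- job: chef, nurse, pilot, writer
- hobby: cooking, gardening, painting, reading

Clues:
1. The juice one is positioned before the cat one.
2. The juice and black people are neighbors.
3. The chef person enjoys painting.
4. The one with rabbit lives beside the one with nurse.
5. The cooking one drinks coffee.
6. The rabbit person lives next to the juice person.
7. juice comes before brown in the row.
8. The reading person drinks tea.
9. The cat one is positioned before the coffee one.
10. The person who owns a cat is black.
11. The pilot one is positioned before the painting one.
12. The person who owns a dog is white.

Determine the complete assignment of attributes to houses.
Solution:

House | Drink | Pet | Color | Job | Hobby
-----------------------------------------
  1   | tea | rabbit | gray | pilot | reading
  2   | juice | dog | white | nurse | gardening
  3   | soda | cat | black | chef | painting
  4   | coffee | hamster | brown | writer | cooking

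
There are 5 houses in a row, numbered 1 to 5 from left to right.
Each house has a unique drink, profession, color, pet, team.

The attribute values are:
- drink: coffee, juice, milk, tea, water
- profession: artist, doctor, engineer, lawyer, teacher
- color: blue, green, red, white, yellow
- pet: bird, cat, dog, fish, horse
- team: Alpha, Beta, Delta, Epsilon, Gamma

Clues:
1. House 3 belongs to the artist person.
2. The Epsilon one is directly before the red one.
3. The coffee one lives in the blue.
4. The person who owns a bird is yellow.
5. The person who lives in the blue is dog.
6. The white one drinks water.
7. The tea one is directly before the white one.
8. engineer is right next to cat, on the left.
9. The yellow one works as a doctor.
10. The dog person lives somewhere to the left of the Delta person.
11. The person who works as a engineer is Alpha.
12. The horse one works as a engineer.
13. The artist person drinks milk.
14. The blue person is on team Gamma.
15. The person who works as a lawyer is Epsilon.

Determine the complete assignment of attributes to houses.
Solution:

House | Drink | Profession | Color | Pet | Team
-----------------------------------------------
  1   | tea | engineer | green | horse | Alpha
  2   | water | lawyer | white | cat | Epsilon
  3   | milk | artist | red | fish | Beta
  4   | coffee | teacher | blue | dog | Gamma
  5   | juice | doctor | yellow | bird | Delta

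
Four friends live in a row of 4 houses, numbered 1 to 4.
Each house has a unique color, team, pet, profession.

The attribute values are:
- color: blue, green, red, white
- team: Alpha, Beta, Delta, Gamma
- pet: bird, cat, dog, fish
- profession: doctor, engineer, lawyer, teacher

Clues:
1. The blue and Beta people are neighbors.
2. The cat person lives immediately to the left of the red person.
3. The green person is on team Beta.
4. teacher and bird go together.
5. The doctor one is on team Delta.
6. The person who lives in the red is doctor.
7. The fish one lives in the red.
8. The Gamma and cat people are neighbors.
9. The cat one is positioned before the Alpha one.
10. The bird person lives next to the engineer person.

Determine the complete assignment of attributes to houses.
Solution:

House | Color | Team | Pet | Profession
---------------------------------------
  1   | blue | Gamma | bird | teacher
  2   | green | Beta | cat | engineer
  3   | red | Delta | fish | doctor
  4   | white | Alpha | dog | lawyer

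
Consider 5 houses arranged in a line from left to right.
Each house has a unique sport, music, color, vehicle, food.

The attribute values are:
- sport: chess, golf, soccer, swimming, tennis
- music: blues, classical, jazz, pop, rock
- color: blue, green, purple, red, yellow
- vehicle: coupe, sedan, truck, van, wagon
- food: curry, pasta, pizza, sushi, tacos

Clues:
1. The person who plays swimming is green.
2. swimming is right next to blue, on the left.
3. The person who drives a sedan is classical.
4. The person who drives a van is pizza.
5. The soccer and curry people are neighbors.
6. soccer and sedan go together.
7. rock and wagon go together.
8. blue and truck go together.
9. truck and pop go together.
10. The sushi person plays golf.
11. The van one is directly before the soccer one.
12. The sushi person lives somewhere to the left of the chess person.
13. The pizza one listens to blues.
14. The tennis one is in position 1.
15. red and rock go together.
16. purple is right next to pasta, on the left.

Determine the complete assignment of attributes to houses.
Solution:

House | Sport | Music | Color | Vehicle | Food
----------------------------------------------
  1   | tennis | blues | purple | van | pizza
  2   | soccer | classical | yellow | sedan | pasta
  3   | swimming | jazz | green | coupe | curry
  4   | golf | pop | blue | truck | sushi
  5   | chess | rock | red | wagon | tacos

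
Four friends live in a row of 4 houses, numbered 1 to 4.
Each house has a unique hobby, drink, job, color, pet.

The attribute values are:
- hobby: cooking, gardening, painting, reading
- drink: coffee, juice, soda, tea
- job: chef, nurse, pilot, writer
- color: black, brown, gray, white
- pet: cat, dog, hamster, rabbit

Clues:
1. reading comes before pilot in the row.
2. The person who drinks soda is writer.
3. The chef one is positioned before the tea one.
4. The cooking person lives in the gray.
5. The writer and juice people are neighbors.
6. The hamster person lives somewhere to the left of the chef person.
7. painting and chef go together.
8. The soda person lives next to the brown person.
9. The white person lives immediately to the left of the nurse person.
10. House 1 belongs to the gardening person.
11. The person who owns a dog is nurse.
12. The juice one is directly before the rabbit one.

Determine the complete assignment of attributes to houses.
Solution:

House | Hobby | Drink | Job | Color | Pet
-----------------------------------------
  1   | gardening | soda | writer | white | hamster
  2   | reading | juice | nurse | brown | dog
  3   | painting | coffee | chef | black | rabbit
  4   | cooking | tea | pilot | gray | cat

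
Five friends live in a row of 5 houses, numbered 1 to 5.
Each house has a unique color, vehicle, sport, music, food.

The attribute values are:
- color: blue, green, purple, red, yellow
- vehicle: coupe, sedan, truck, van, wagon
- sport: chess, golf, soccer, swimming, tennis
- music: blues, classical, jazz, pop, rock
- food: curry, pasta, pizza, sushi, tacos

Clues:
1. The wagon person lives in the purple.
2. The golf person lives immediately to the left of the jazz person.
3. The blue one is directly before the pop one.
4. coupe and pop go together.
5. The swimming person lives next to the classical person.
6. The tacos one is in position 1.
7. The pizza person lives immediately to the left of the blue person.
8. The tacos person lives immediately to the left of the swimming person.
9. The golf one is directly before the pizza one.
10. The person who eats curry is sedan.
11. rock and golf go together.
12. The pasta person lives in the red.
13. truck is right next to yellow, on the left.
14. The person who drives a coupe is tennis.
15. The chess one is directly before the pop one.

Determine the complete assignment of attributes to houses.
Solution:

House | Color | Vehicle | Sport | Music | Food
----------------------------------------------
  1   | green | truck | golf | rock | tacos
  2   | yellow | van | swimming | jazz | pizza
  3   | blue | sedan | chess | classical | curry
  4   | red | coupe | tennis | pop | pasta
  5   | purple | wagon | soccer | blues | sushi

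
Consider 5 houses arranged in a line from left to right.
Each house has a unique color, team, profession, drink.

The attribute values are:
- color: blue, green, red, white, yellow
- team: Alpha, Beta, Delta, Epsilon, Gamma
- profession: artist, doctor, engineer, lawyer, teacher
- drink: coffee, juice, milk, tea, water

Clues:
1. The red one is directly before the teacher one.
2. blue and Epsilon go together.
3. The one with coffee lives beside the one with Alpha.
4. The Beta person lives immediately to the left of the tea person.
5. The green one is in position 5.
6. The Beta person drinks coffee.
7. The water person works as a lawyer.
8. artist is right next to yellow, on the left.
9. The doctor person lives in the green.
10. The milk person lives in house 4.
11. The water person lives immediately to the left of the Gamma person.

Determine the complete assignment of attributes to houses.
Solution:

House | Color | Team | Profession | Drink
-----------------------------------------
  1   | red | Beta | artist | coffee
  2   | yellow | Alpha | teacher | tea
  3   | blue | Epsilon | lawyer | water
  4   | white | Gamma | engineer | milk
  5   | green | Delta | doctor | juice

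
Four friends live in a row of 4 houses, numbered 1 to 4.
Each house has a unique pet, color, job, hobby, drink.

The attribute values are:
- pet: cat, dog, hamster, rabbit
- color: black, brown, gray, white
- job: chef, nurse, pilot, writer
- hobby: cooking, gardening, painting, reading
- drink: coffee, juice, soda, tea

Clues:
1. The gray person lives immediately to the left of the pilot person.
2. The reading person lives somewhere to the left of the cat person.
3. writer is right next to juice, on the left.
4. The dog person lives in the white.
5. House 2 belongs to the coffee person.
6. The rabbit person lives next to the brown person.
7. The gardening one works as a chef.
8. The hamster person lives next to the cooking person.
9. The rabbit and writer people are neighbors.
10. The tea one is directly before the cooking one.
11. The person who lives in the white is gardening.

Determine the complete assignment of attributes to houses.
Solution:

House | Pet | Color | Job | Hobby | Drink
-----------------------------------------
  1   | hamster | gray | nurse | reading | tea
  2   | rabbit | black | pilot | cooking | coffee
  3   | cat | brown | writer | painting | soda
  4   | dog | white | chef | gardening | juice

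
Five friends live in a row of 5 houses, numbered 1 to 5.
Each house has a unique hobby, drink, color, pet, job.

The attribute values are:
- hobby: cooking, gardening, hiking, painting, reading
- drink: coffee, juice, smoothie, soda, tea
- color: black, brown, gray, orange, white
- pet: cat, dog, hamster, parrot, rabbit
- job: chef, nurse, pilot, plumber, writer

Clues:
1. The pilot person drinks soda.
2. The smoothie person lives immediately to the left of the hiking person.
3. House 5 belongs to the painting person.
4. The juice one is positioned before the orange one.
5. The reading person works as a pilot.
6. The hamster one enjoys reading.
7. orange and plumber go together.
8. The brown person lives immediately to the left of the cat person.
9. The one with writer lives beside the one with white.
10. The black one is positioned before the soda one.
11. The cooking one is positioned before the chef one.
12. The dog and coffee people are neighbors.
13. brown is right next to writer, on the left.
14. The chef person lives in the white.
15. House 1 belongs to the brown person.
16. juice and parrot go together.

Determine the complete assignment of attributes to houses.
Solution:

House | Hobby | Drink | Color | Pet | Job
-----------------------------------------
  1   | cooking | smoothie | brown | dog | nurse
  2   | hiking | coffee | black | cat | writer
  3   | gardening | juice | white | parrot | chef
  4   | reading | soda | gray | hamster | pilot
  5   | painting | tea | orange | rabbit | plumber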